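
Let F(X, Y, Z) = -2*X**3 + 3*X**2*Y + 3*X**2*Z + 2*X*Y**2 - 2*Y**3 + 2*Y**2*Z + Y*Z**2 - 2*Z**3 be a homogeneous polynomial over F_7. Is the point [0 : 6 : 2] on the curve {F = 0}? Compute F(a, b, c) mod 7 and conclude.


F(0,6,2) ≡ 0 (mod 7); P is on the curve.

Evaluate F(0, 6, 2) term-by-term (mod 7).
  -2*X**3 ↦ -2·0·1·1 = 0
  3*X**2*Y ↦ 3·0·6·1 = 0
  3*X**2*Z ↦ 3·0·1·2 = 0
  2*X*Y**2 ↦ 2·0·36·1 = 0
  -2*Y**3 ↦ -2·1·216·1 = -432
  2*Y**2*Z ↦ 2·1·36·2 = 144
  Y*Z**2 ↦ 1·1·6·4 = 24
  -2*Z**3 ↦ -2·1·1·8 = -16
Sum: F(0, 6, 2) = (0) + (0) + (0) + (0) + (-432) + (144) + (24) + (-16) = -280.
Reducing mod 7: -280 ≡ 0 (mod 7).
Since F(a, b, c) ≡ 0 (mod 7), P lies on the curve.


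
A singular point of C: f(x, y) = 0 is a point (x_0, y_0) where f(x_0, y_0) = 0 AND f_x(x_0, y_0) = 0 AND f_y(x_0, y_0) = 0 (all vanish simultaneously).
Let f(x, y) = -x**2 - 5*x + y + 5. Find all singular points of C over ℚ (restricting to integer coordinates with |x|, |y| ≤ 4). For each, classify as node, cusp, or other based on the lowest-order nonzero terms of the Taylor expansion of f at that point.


No singular points in the scanned grid; C is smooth there.

Compute partial derivatives:
  f_x = -2*x - 5.
  f_y = 1.
f_y = 1 is a nonzero constant, so f_y never vanishes: no point (x, y) can satisfy f = f_x = f_y = 0. In particular no (x, y) ∈ {−4, ..., 4}² is singular; the curve is smooth.


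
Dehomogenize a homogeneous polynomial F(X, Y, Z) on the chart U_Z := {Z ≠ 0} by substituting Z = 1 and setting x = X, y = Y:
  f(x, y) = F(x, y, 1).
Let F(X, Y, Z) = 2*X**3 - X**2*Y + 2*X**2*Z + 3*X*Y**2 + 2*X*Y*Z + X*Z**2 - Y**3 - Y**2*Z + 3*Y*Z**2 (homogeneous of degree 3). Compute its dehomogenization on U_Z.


f(x, y) = 2*x**3 - x**2*y + 2*x**2 + 3*x*y**2 + 2*x*y + x - y**3 - y**2 + 3*y

On U_Z we set Z = 1. Each monomial c·X^i·Y^j·Z^k in F becomes c·x^i·y^j·1^k = c·x^i·y^j.
Substituting Z = 1: F(X, Y, 1) = 2*x**3 - x**2*y + 2*x**2 + 3*x*y**2 + 2*x*y + x - y**3 - y**2 + 3*y.
Note: deg(f) ≤ deg(F) = 3; strict inequality happens when F is divisible by Z (lost terms).


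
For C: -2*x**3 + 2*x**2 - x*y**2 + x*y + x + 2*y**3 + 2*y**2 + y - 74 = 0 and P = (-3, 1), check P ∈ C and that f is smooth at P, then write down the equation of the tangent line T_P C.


Tangent line at P: -65*x + 14*y - 209 = 0.

Step 1: f(-3, 1) = 0, so P lies on C.
Step 2: partial derivatives
  f_x(x, y) = -6*x**2 + 4*x - y**2 + y + 1, f_y(x, y) = -2*x*y + x + 6*y**2 + 4*y + 1.
  f_x(P) = -65, f_y(P) = 14 (gradient nonzero, so P is smooth).
Step 3: tangent line at P: -65·(x − -3) + 14·(y − 1) = 0.
Expanding: -65*x + 14*y - 209 = 0.


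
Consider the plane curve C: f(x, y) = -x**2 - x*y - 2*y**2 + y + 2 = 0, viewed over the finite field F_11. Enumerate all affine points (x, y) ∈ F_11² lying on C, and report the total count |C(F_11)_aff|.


Affine F_11-points: {(3, 1), (3, 9), (7, 1), (7, 7), (8, 6), (8, 7), (9, 3), (9, 4), (10, 3), (10, 9)}; count = 10.

For each of the 121 pairs (x, y) ∈ F_11², evaluate f(x, y) mod 11. Record the zeros.
  x = 0: [0↦2, 1↦1, 2↦7, 3↦9, 4↦7, 5↦1, 6↦2, 7↦10, 8↦3, 9↦3, 10↦10]  zeros at y ∈ ∅
  x = 1: [0↦1, 1↦10, 2↦4, 3↦5, 4↦2, 5↦6, 6↦6, 7↦2, 8↦5, 9↦4, 10↦10]  zeros at y ∈ ∅
  x = 2: [0↦9, 1↦6, 2↦10, 3↦10, 4↦6, 5↦9, 6↦8, 7↦3, 8↦5, 9↦3, 10↦8]  zeros at y ∈ ∅
  x = 3: [0↦4, 1↦0, 2↦3, 3↦2, 4↦8, 5↦10, 6↦8, 7↦2, 8↦3, 9↦0, 10↦4]  zeros at y ∈ {1, 9}
  x = 4: [0↦8, 1↦3, 2↦5, 3↦3, 4↦8, 5↦9, 6↦6, 7↦10, 8↦10, 9↦6, 10↦9]  zeros at y ∈ ∅
  x = 5: [0↦10, 1↦4, 2↦5, 3↦2, 4↦6, 5↦6, 6↦2, 7↦5, 8↦4, 9↦10, 10↦1]  zeros at y ∈ ∅
  x = 6: [0↦10, 1↦3, 2↦3, 3↦10, 4↦2, 5↦1, 6↦7, 7↦9, 8↦7, 9↦1, 10↦2]  zeros at y ∈ ∅
  x = 7: [0↦8, 1↦0, 2↦10, 3↦5, 4↦7, 5↦5, 6↦10, 7↦0, 8↦8, 9↦1, 10↦1]  zeros at y ∈ {1, 7}
  x = 8: [0↦4, 1↦6, 2↦4, 3↦9, 4↦10, 5↦7, 6↦0, 7↦0, 8↦7, 9↦10, 10↦9]  zeros at y ∈ {6, 7}
  x = 9: [0↦9, 1↦10, 2↦7, 3↦0, 4↦0, 5↦7, 6↦10, 7↦9, 8↦4, 9↦6, 10↦4]  zeros at y ∈ {3, 4}
  x = 10: [0↦1, 1↦1, 2↦8, 3↦0, 4↦10, 5↦5, 6↦7, 7↦5, 8↦10, 9↦0, 10↦8]  zeros at y ∈ {3, 9}
Collecting zeros: affine points = {(3, 1), (3, 9), (7, 1), (7, 7), (8, 6), (8, 7), (9, 3), (9, 4), (10, 3), (10, 9)}.
Total count |C(F_11)_aff| = 10.


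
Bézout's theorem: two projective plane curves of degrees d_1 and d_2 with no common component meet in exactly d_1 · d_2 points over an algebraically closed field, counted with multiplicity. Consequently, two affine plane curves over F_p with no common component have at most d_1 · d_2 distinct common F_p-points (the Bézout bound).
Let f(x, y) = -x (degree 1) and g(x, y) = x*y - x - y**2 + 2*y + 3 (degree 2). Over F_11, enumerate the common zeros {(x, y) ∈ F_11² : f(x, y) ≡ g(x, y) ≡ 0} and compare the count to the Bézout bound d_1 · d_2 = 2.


Common zeros: {(0, 3), (0, 10)}; count = 2; Bézout bound = 2.

deg(f) = 1, deg(g) = 2, so Bézout bound = 2.
Scan x ∈ F_11. For each x, list the y ∈ F_11 with f(x, y) ≡ 0 and those with g(x, y) ≡ 0 (mod 11); the common zeros in that column are the intersection.
  x = 0: f ≡ 0 at y ∈ {0, 1, 2, 3, 4, 5, 6, 7, 8, 9, 10}; g ≡ 0 at y ∈ {3, 10}; common: {3, 10}.
  x = 1: f ≡ 0 at y ∈ ∅; g ≡ 0 at y ∈ ∅; common: ∅.
  x = 2: f ≡ 0 at y ∈ ∅; g ≡ 0 at y ∈ {6, 9}; common: ∅.
  x = 3: f ≡ 0 at y ∈ ∅; g ≡ 0 at y ∈ {0, 5}; common: ∅.
  x = 4: f ≡ 0 at y ∈ ∅; g ≡ 0 at y ∈ ∅; common: ∅.
  x = 5: f ≡ 0 at y ∈ ∅; g ≡ 0 at y ∈ ∅; common: ∅.
  x = 6: f ≡ 0 at y ∈ ∅; g ≡ 0 at y ∈ ∅; common: ∅.
  x = 7: f ≡ 0 at y ∈ ∅; g ≡ 0 at y ∈ ∅; common: ∅.
  x = 8: f ≡ 0 at y ∈ ∅; g ≡ 0 at y ∈ {2, 8}; common: ∅.
  x = 9: f ≡ 0 at y ∈ ∅; g ≡ 0 at y ∈ {4, 7}; common: ∅.
  x = 10: f ≡ 0 at y ∈ ∅; g ≡ 0 at y ∈ ∅; common: ∅.
Collecting: common zeros = {(0, 3), (0, 10)}, so the count is 2.
Comparison with the Bézout bound: 2 ≤ 2 = deg(f)·deg(g), as expected for curves with no common component (the bound is attained).


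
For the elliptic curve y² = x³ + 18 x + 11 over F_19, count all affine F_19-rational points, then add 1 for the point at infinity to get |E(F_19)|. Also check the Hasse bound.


Affine points = {(0, 7), (0, 12), (1, 7), (1, 12), (2, 6), (2, 13), (3, 4), (3, 15), (5, 6), (5, 13), (7, 9), (7, 10), (9, 3), (9, 16), (11, 1), (11, 18), (12, 6), (12, 13), (14, 9), (14, 10), (16, 5), (16, 14), (17, 9), (17, 10), (18, 7), (18, 12)}; affine count = 26; |E(F_19)| = 27.

Discriminant check: Δ ∝ 4a³ + 27b² = 4·18³ + 27·11² = 4·5832 + 27·121 ≡ 14 (mod 19). Nonzero ⇒ E is nonsingular.
For each x ∈ F_19, compute rhs = x³ + 18·x + 11 mod 19, then count y ∈ F_19 with y² ≡ rhs.
  x = 0: rhs = 11, matching y values: 7, 12 (2 points).
  x = 1: rhs = 11, matching y values: 7, 12 (2 points).
  x = 2: rhs = 17, matching y values: 6, 13 (2 points).
  x = 3: rhs = 16, matching y values: 4, 15 (2 points).
  x = 4: rhs = 14, matching y values: none (0 points).
  x = 5: rhs = 17, matching y values: 6, 13 (2 points).
  x = 6: rhs = 12, matching y values: none (0 points).
  x = 7: rhs = 5, matching y values: 9, 10 (2 points).
  x = 8: rhs = 2, matching y values: none (0 points).
  x = 9: rhs = 9, matching y values: 3, 16 (2 points).
  x = 10: rhs = 13, matching y values: none (0 points).
  x = 11: rhs = 1, matching y values: 1, 18 (2 points).
  x = 12: rhs = 17, matching y values: 6, 13 (2 points).
  x = 13: rhs = 10, matching y values: none (0 points).
  x = 14: rhs = 5, matching y values: 9, 10 (2 points).
  x = 15: rhs = 8, matching y values: none (0 points).
  x = 16: rhs = 6, matching y values: 5, 14 (2 points).
  x = 17: rhs = 5, matching y values: 9, 10 (2 points).
  x = 18: rhs = 11, matching y values: 7, 12 (2 points).
Total affine count: 26.
Full point count |E(F_19)| = 26 + 1 = 27.
Hasse bound: |27 − (19+1)| = |7| = 7 ≤ 2√19 ≈ 8.7178 ✓.


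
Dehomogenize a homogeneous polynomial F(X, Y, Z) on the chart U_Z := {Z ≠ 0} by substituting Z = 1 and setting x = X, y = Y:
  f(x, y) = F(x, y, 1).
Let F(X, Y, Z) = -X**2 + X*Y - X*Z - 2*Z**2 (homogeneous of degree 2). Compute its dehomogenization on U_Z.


f(x, y) = -x**2 + x*y - x - 2

On U_Z we set Z = 1. Each monomial c·X^i·Y^j·Z^k in F becomes c·x^i·y^j·1^k = c·x^i·y^j.
Substituting Z = 1: F(X, Y, 1) = -x**2 + x*y - x - 2.
Note: deg(f) ≤ deg(F) = 2; strict inequality happens when F is divisible by Z (lost terms).


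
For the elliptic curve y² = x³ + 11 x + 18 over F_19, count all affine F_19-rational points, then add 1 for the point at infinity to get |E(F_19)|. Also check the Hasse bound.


Affine points = {(1, 7), (1, 12), (7, 1), (7, 18), (10, 8), (10, 11), (11, 8), (11, 11), (12, 4), (12, 15), (14, 3), (14, 16), (15, 9), (15, 10), (17, 8), (17, 11), (18, 5), (18, 14)}; affine count = 18; |E(F_19)| = 19.

Discriminant check: Δ ∝ 4a³ + 27b² = 4·11³ + 27·18² = 4·1331 + 27·324 ≡ 12 (mod 19). Nonzero ⇒ E is nonsingular.
For each x ∈ F_19, compute rhs = x³ + 11·x + 18 mod 19, then count y ∈ F_19 with y² ≡ rhs.
  x = 0: rhs = 18, matching y values: none (0 points).
  x = 1: rhs = 11, matching y values: 7, 12 (2 points).
  x = 2: rhs = 10, matching y values: none (0 points).
  x = 3: rhs = 2, matching y values: none (0 points).
  x = 4: rhs = 12, matching y values: none (0 points).
  x = 5: rhs = 8, matching y values: none (0 points).
  x = 6: rhs = 15, matching y values: none (0 points).
  x = 7: rhs = 1, matching y values: 1, 18 (2 points).
  x = 8: rhs = 10, matching y values: none (0 points).
  x = 9: rhs = 10, matching y values: none (0 points).
  x = 10: rhs = 7, matching y values: 8, 11 (2 points).
  x = 11: rhs = 7, matching y values: 8, 11 (2 points).
  x = 12: rhs = 16, matching y values: 4, 15 (2 points).
  x = 13: rhs = 2, matching y values: none (0 points).
  x = 14: rhs = 9, matching y values: 3, 16 (2 points).
  x = 15: rhs = 5, matching y values: 9, 10 (2 points).
  x = 16: rhs = 15, matching y values: none (0 points).
  x = 17: rhs = 7, matching y values: 8, 11 (2 points).
  x = 18: rhs = 6, matching y values: 5, 14 (2 points).
Total affine count: 18.
Full point count |E(F_19)| = 18 + 1 = 19.
Hasse bound: |19 − (19+1)| = |-1| = 1 ≤ 2√19 ≈ 8.7178 ✓.


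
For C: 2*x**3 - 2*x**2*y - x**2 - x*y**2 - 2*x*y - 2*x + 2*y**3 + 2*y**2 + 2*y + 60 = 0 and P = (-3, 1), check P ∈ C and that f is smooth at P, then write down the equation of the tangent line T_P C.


Tangent line at P: 67*x + 6*y + 195 = 0.

Step 1: f(-3, 1) = 0, so P lies on C.
Step 2: partial derivatives
  f_x(x, y) = 6*x**2 - 4*x*y - 2*x - y**2 - 2*y - 2, f_y(x, y) = -2*x**2 - 2*x*y - 2*x + 6*y**2 + 4*y + 2.
  f_x(P) = 67, f_y(P) = 6 (gradient nonzero, so P is smooth).
Step 3: tangent line at P: 67·(x − -3) + 6·(y − 1) = 0.
Expanding: 67*x + 6*y + 195 = 0.


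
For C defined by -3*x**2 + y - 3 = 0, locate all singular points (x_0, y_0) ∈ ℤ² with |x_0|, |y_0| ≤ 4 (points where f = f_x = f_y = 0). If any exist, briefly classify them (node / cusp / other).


No singular points in the scanned grid; C is smooth there.

Compute partial derivatives:
  f_x = -6*x.
  f_y = 1.
f_y = 1 is a nonzero constant, so f_y never vanishes: no point (x, y) can satisfy f = f_x = f_y = 0. In particular no (x, y) ∈ {−4, ..., 4}² is singular; the curve is smooth.


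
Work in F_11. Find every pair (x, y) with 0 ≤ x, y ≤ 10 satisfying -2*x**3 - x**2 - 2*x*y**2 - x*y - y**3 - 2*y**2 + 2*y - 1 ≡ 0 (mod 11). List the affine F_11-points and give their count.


Affine F_11-points: {(8, 0), (8, 5), (8, 10), (9, 0), (9, 5), (9, 8), (10, 0), (10, 5), (10, 6)}; count = 9.

For each of the 121 pairs (x, y) ∈ F_11², evaluate f(x, y) mod 11. Record the zeros.
  x = 0: [0↦10, 1↦9, 2↦9, 3↦4, 4↦10, 5↦10, 6↦9, 7↦1, 8↦2, 9↦6, 10↦7]  zeros at y ∈ ∅
  x = 1: [0↦7, 1↦3, 2↦7, 3↦2, 4↦4, 5↦7, 6↦5, 7↦3, 8↦6, 9↦8, 10↦3]  zeros at y ∈ ∅
  x = 2: [0↦1, 1↦5, 2↦2, 3↦8, 4↦6, 5↦1, 6↦9, 7↦2, 8↦7, 9↦7, 10↦7]  zeros at y ∈ ∅
  x = 3: [0↦2, 1↦3, 2↦4, 3↦10, 4↦4, 5↦2, 6↦9, 7↦8, 8↦4, 9↦2, 10↦7]  zeros at y ∈ ∅
  x = 4: [0↦9, 1↦7, 2↦1, 3↦7, 4↦8, 5↦9, 6↦4, 7↦9, 8↦7, 9↦3, 10↦2]  zeros at y ∈ ∅
  x = 5: [0↦10, 1↦5, 2↦3, 3↦9, 4↦6, 5↦10, 6↦4, 7↦4, 8↦4, 9↦9, 10↦2]  zeros at y ∈ ∅
  x = 6: [0↦4, 1↦7, 2↦9, 3↦4, 4↦8, 5↦4, 6↦8, 7↦3, 8↦5, 9↦8, 10↦6]  zeros at y ∈ ∅
  x = 7: [0↦1, 1↦1, 2↦7, 3↦2, 4↦2, 5↦1, 6↦4, 7↦5, 8↦9, 9↦10, 10↦2]  zeros at y ∈ ∅
  x = 8: [0↦0, 1↦8, 2↦7, 3↦2, 4↦9, 5↦0, 6↦2, 7↦9, 8↦4, 9↦3, 10↦0]  zeros at y ∈ {0, 5, 10}
  x = 9: [0↦0, 1↦5, 2↦8, 3↦3, 4↦6, 5↦0, 6↦1, 7↦3, 8↦0, 9↦8, 10↦10]  zeros at y ∈ {0, 5, 8}
  x = 10: [0↦0, 1↦2, 2↦9, 3↦4, 4↦3, 5↦0, 6↦0, 7↦8, 8↦7, 9↦2, 10↦9]  zeros at y ∈ {0, 5, 6}
Collecting zeros: affine points = {(8, 0), (8, 5), (8, 10), (9, 0), (9, 5), (9, 8), (10, 0), (10, 5), (10, 6)}.
Total count |C(F_11)_aff| = 9.


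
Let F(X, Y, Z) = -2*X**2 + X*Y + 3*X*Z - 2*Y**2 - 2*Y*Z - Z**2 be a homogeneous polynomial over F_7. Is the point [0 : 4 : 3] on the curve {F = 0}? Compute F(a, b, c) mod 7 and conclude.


F(0,4,3) ≡ 5 (mod 7); P is NOT on the curve.

Evaluate F(0, 4, 3) term-by-term (mod 7).
  -2*X**2 ↦ -2·0·1·1 = 0
  X*Y ↦ 1·0·4·1 = 0
  3*X*Z ↦ 3·0·1·3 = 0
  -2*Y**2 ↦ -2·1·16·1 = -32
  -2*Y*Z ↦ -2·1·4·3 = -24
  -Z**2 ↦ -1·1·1·9 = -9
Sum: F(0, 4, 3) = (0) + (0) + (0) + (-32) + (-24) + (-9) = -65.
Reducing mod 7: -65 ≡ 5 (mod 7).
Since F(a, b, c) ≡ 5 ≠ 0 (mod 7), P does NOT lie on the curve.


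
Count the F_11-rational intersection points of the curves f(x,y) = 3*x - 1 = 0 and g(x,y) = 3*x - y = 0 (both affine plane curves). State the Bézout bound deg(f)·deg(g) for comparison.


Common zeros: {(4, 1)}; count = 1; Bézout bound = 1.

deg(f) = 1, deg(g) = 1, so Bézout bound = 1.
Scan x ∈ F_11. For each x, list the y ∈ F_11 with f(x, y) ≡ 0 and those with g(x, y) ≡ 0 (mod 11); the common zeros in that column are the intersection.
  x = 0: f ≡ 0 at y ∈ ∅; g ≡ 0 at y ∈ {0}; common: ∅.
  x = 1: f ≡ 0 at y ∈ ∅; g ≡ 0 at y ∈ {3}; common: ∅.
  x = 2: f ≡ 0 at y ∈ ∅; g ≡ 0 at y ∈ {6}; common: ∅.
  x = 3: f ≡ 0 at y ∈ ∅; g ≡ 0 at y ∈ {9}; common: ∅.
  x = 4: f ≡ 0 at y ∈ {0, 1, 2, 3, 4, 5, 6, 7, 8, 9, 10}; g ≡ 0 at y ∈ {1}; common: {1}.
  x = 5: f ≡ 0 at y ∈ ∅; g ≡ 0 at y ∈ {4}; common: ∅.
  x = 6: f ≡ 0 at y ∈ ∅; g ≡ 0 at y ∈ {7}; common: ∅.
  x = 7: f ≡ 0 at y ∈ ∅; g ≡ 0 at y ∈ {10}; common: ∅.
  x = 8: f ≡ 0 at y ∈ ∅; g ≡ 0 at y ∈ {2}; common: ∅.
  x = 9: f ≡ 0 at y ∈ ∅; g ≡ 0 at y ∈ {5}; common: ∅.
  x = 10: f ≡ 0 at y ∈ ∅; g ≡ 0 at y ∈ {8}; common: ∅.
Collecting: common zeros = {(4, 1)}, so the count is 1.
Comparison with the Bézout bound: 1 ≤ 1 = deg(f)·deg(g), as expected for curves with no common component (the bound is attained).


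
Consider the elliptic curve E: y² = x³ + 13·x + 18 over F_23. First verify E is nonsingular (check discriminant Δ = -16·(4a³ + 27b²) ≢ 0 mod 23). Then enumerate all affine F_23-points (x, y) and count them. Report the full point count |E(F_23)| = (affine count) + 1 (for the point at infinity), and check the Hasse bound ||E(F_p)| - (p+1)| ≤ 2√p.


Affine points = {(0, 8), (0, 15), (1, 3), (1, 20), (2, 11), (2, 12), (5, 1), (5, 22), (6, 6), (6, 17), (8, 6), (8, 17), (9, 6), (9, 17), (12, 4), (12, 19), (14, 0), (15, 0), (17, 0), (18, 9), (18, 14), (22, 2), (22, 21)}; affine count = 23; |E(F_23)| = 24.

Discriminant check: Δ ∝ 4a³ + 27b² = 4·13³ + 27·18² = 4·2197 + 27·324 ≡ 10 (mod 23). Nonzero ⇒ E is nonsingular.
For each x ∈ F_23, compute rhs = x³ + 13·x + 18 mod 23, then count y ∈ F_23 with y² ≡ rhs.
  x = 0: rhs = 18, matching y values: 8, 15 (2 points).
  x = 1: rhs = 9, matching y values: 3, 20 (2 points).
  x = 2: rhs = 6, matching y values: 11, 12 (2 points).
  x = 3: rhs = 15, matching y values: none (0 points).
  x = 4: rhs = 19, matching y values: none (0 points).
  x = 5: rhs = 1, matching y values: 1, 22 (2 points).
  x = 6: rhs = 13, matching y values: 6, 17 (2 points).
  x = 7: rhs = 15, matching y values: none (0 points).
  x = 8: rhs = 13, matching y values: 6, 17 (2 points).
  x = 9: rhs = 13, matching y values: 6, 17 (2 points).
  x = 10: rhs = 21, matching y values: none (0 points).
  x = 11: rhs = 20, matching y values: none (0 points).
  x = 12: rhs = 16, matching y values: 4, 19 (2 points).
  x = 13: rhs = 15, matching y values: none (0 points).
  x = 14: rhs = 0, matching y values: 0 (1 points).
  x = 15: rhs = 0, matching y values: 0 (1 points).
  x = 16: rhs = 21, matching y values: none (0 points).
  x = 17: rhs = 0, matching y values: 0 (1 points).
  x = 18: rhs = 12, matching y values: 9, 14 (2 points).
  x = 19: rhs = 17, matching y values: none (0 points).
  x = 20: rhs = 21, matching y values: none (0 points).
  x = 21: rhs = 7, matching y values: none (0 points).
  x = 22: rhs = 4, matching y values: 2, 21 (2 points).
Total affine count: 23.
Full point count |E(F_23)| = 23 + 1 = 24.
Hasse bound: |24 − (23+1)| = |0| = 0 ≤ 2√23 ≈ 9.5917 ✓.


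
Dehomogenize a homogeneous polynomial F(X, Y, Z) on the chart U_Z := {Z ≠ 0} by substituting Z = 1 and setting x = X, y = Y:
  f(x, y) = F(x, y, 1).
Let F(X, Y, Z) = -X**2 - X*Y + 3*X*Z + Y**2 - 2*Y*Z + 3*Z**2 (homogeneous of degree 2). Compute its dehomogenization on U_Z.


f(x, y) = -x**2 - x*y + 3*x + y**2 - 2*y + 3

On U_Z we set Z = 1. Each monomial c·X^i·Y^j·Z^k in F becomes c·x^i·y^j·1^k = c·x^i·y^j.
Substituting Z = 1: F(X, Y, 1) = -x**2 - x*y + 3*x + y**2 - 2*y + 3.
Note: deg(f) ≤ deg(F) = 2; strict inequality happens when F is divisible by Z (lost terms).


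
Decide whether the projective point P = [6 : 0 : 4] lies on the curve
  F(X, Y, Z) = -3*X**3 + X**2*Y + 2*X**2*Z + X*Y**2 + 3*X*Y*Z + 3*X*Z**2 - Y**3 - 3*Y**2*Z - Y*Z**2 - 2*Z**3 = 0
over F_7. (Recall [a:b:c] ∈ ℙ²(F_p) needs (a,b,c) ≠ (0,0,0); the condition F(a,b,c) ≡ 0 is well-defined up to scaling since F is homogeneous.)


F(6,0,4) ≡ 3 (mod 7); P is NOT on the curve.

Evaluate F(6, 0, 4) term-by-term (mod 7).
  -3*X**3 ↦ -3·216·1·1 = -648
  X**2*Y ↦ 1·36·0·1 = 0
  2*X**2*Z ↦ 2·36·1·4 = 288
  X*Y**2 ↦ 1·6·0·1 = 0
  3*X*Y*Z ↦ 3·6·0·4 = 0
  3*X*Z**2 ↦ 3·6·1·16 = 288
  -Y**3 ↦ -1·1·0·1 = 0
  -3*Y**2*Z ↦ -3·1·0·4 = 0
  -Y*Z**2 ↦ -1·1·0·16 = 0
  -2*Z**3 ↦ -2·1·1·64 = -128
Sum: F(6, 0, 4) = (-648) + (0) + (288) + (0) + (0) + (288) + (0) + (0) + (0) + (-128) = -200.
Reducing mod 7: -200 ≡ 3 (mod 7).
Since F(a, b, c) ≡ 3 ≠ 0 (mod 7), P does NOT lie on the curve.


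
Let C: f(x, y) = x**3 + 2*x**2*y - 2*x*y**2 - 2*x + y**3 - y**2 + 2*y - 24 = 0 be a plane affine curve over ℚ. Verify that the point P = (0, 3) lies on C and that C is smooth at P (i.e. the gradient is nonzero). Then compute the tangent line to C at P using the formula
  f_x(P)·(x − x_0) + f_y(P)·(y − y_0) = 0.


Tangent line at P: -20*x + 23*y - 69 = 0.

Step 1: f(0, 3) = 0, so P lies on C.
Step 2: partial derivatives
  f_x(x, y) = 3*x**2 + 4*x*y - 2*y**2 - 2, f_y(x, y) = 2*x**2 - 4*x*y + 3*y**2 - 2*y + 2.
  f_x(P) = -20, f_y(P) = 23 (gradient nonzero, so P is smooth).
Step 3: tangent line at P: -20·(x − 0) + 23·(y − 3) = 0.
Expanding: -20*x + 23*y - 69 = 0.


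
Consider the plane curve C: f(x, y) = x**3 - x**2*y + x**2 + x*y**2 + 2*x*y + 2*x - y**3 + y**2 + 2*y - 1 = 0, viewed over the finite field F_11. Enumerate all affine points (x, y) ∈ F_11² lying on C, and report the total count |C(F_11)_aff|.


Affine F_11-points: {(3, 5), (4, 10), (7, 2), (9, 2), (9, 6), (10, 3)}; count = 6.

For each of the 121 pairs (x, y) ∈ F_11², evaluate f(x, y) mod 11. Record the zeros.
  x = 0: [0↦10, 1↦1, 2↦10, 3↦9, 4↦3, 5↦8, 6↦7, 7↦5, 8↦7, 9↦7, 10↦10]  zeros at y ∈ ∅
  x = 1: [0↦3, 1↦7, 2↦9, 3↦3, 4↦5, 5↦9, 6↦9, 7↦10, 8↦6, 9↦2, 10↦3]  zeros at y ∈ ∅
  x = 2: [0↦4, 1↦8, 2↦1, 3↦10, 4↦7, 5↦8, 6↦7, 7↦9, 8↦8, 9↦9, 10↦6]  zeros at y ∈ ∅
  x = 3: [0↦8, 1↦10, 2↦3, 3↦3, 4↦4, 5↦0, 6↦7, 7↦8, 8↦8, 9↦1, 10↦3]  zeros at y ∈ {5}
  x = 4: [0↦10, 1↦8, 2↦10, 3↦10, 4↦2, 5↦2, 6↦4, 7↦2, 8↦1, 9↦6, 10↦0]  zeros at y ∈ {10}
  x = 5: [0↦5, 1↦8, 2↦6, 3↦4, 4↦7, 5↦9, 6↦4, 7↦8, 8↦4, 9↦8, 10↦3]  zeros at y ∈ ∅
  x = 6: [0↦10, 1↦5, 2↦8, 3↦2, 4↦3, 5↦5, 6↦2, 7↦10, 8↦1, 9↦2, 10↦7]  zeros at y ∈ ∅
  x = 7: [0↦9, 1↦5, 2↦0, 3↦10, 4↦7, 5↦7, 6↦4, 7↦3, 8↦9, 9↦5, 10↦7]  zeros at y ∈ {2}
  x = 8: [0↦8, 1↦3, 2↦10, 3↦1, 4↦3, 5↦10, 6↦5, 7↦4, 8↦1, 9↦1, 10↦9]  zeros at y ∈ ∅
  x = 9: [0↦2, 1↦5, 2↦0, 3↦3, 4↦8, 5↦9, 6↦0, 7↦8, 8↦5, 9↦7, 10↦8]  zeros at y ∈ {2, 6}
  x = 10: [0↦8, 1↦6, 2↦9, 3↦0, 4↦6, 5↦10, 6↦6, 7↦10, 8↦5, 9↦7, 10↦10]  zeros at y ∈ {3}
Collecting zeros: affine points = {(3, 5), (4, 10), (7, 2), (9, 2), (9, 6), (10, 3)}.
Total count |C(F_11)_aff| = 6.


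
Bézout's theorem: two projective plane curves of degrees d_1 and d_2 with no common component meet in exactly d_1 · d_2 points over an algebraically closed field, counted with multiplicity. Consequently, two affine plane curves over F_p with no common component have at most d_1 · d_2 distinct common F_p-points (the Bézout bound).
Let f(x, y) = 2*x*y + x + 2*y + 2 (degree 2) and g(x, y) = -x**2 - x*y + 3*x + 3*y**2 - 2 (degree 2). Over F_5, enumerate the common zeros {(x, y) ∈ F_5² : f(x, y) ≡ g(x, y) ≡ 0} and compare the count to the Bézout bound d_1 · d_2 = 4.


Common zeros: ∅; count = 0; Bézout bound = 4.

deg(f) = 2, deg(g) = 2, so Bézout bound = 4.
Scan x ∈ F_5. For each x, list the y ∈ F_5 with f(x, y) ≡ 0 and those with g(x, y) ≡ 0 (mod 5); the common zeros in that column are the intersection.
  x = 0: f ≡ 0 at y ∈ {4}; g ≡ 0 at y ∈ {2, 3}; common: ∅.
  x = 1: f ≡ 0 at y ∈ {3}; g ≡ 0 at y ∈ {0, 2}; common: ∅.
  x = 2: f ≡ 0 at y ∈ {1}; g ≡ 0 at y ∈ {0, 4}; common: ∅.
  x = 3: f ≡ 0 at y ∈ {0}; g ≡ 0 at y ∈ ∅; common: ∅.
  x = 4: f ≡ 0 at y ∈ ∅; g ≡ 0 at y ∈ ∅; common: ∅.
Collecting: common zeros = ∅, so the count is 0.
Comparison with the Bézout bound: 0 ≤ 4 = deg(f)·deg(g), as expected for curves with no common component (the affine F_5-count falls short of the bound because intersections may lie at infinity, over extension fields, or carry multiplicity).


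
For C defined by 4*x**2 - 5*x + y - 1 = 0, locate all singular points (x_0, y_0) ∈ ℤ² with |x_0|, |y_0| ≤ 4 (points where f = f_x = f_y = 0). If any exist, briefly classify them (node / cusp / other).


No singular points in the scanned grid; C is smooth there.

Compute partial derivatives:
  f_x = 8*x - 5.
  f_y = 1.
f_y = 1 is a nonzero constant, so f_y never vanishes: no point (x, y) can satisfy f = f_x = f_y = 0. In particular no (x, y) ∈ {−4, ..., 4}² is singular; the curve is smooth.


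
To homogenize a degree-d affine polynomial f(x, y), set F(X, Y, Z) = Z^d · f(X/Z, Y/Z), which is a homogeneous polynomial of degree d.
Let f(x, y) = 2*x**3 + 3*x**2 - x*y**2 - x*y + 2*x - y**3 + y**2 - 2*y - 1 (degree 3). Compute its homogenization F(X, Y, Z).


F(X, Y, Z) = 2*X**3 + 3*X**2*Z - X*Y**2 - X*Y*Z + 2*X*Z**2 - Y**3 + Y**2*Z - 2*Y*Z**2 - Z**3

deg(f) = 3.
Substitute x = X/Z, y = Y/Z into f, then multiply by Z^3.
  monomial 2·x^3·y^0 ↦ 2·X^3·Y^0·Z^0.
  monomial 3·x^2·y^0 ↦ 3·X^2·Y^0·Z^1.
  monomial -1·x^1·y^2 ↦ -1·X^1·Y^2·Z^0.
  monomial -1·x^1·y^1 ↦ -1·X^1·Y^1·Z^1.
  monomial 2·x^1·y^0 ↦ 2·X^1·Y^0·Z^2.
  monomial -1·x^0·y^3 ↦ -1·X^0·Y^3·Z^0.
  monomial 1·x^0·y^2 ↦ 1·X^0·Y^2·Z^1.
  monomial -2·x^0·y^1 ↦ -2·X^0·Y^1·Z^2.
  monomial -1·x^0·y^0 ↦ -1·X^0·Y^0·Z^3.
Collecting: F(X, Y, Z) = 2*X**3 + 3*X**2*Z - X*Y**2 - X*Y*Z + 2*X*Z**2 - Y**3 + Y**2*Z - 2*Y*Z**2 - Z**3.


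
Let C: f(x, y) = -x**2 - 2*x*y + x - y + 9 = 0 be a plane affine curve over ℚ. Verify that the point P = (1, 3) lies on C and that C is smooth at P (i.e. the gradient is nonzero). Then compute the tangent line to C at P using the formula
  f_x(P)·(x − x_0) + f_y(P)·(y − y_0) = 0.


Tangent line at P: -7*x - 3*y + 16 = 0.

Step 1: f(1, 3) = 0, so P lies on C.
Step 2: partial derivatives
  f_x(x, y) = -2*x - 2*y + 1, f_y(x, y) = -2*x - 1.
  f_x(P) = -7, f_y(P) = -3 (gradient nonzero, so P is smooth).
Step 3: tangent line at P: -7·(x − 1) + -3·(y − 3) = 0.
Expanding: -7*x - 3*y + 16 = 0.


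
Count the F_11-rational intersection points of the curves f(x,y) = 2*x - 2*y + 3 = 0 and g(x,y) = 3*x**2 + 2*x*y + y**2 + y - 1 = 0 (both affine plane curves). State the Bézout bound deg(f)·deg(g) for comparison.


Common zeros: {(0, 7), (8, 4)}; count = 2; Bézout bound = 2.

deg(f) = 1, deg(g) = 2, so Bézout bound = 2.
Scan x ∈ F_11. For each x, list the y ∈ F_11 with f(x, y) ≡ 0 and those with g(x, y) ≡ 0 (mod 11); the common zeros in that column are the intersection.
  x = 0: f ≡ 0 at y ∈ {7}; g ≡ 0 at y ∈ {3, 7}; common: {7}.
  x = 1: f ≡ 0 at y ∈ {8}; g ≡ 0 at y ∈ {9, 10}; common: ∅.
  x = 2: f ≡ 0 at y ∈ {9}; g ≡ 0 at y ∈ {0, 6}; common: ∅.
  x = 3: f ≡ 0 at y ∈ {10}; g ≡ 0 at y ∈ {2}; common: ∅.
  x = 4: f ≡ 0 at y ∈ {0}; g ≡ 0 at y ∈ {4, 9}; common: ∅.
  x = 5: f ≡ 0 at y ∈ {1}; g ≡ 0 at y ∈ {5, 6}; common: ∅.
  x = 6: f ≡ 0 at y ∈ {2}; g ≡ 0 at y ∈ {1, 8}; common: ∅.
  x = 7: f ≡ 0 at y ∈ {3}; g ≡ 0 at y ∈ {8, 10}; common: ∅.
  x = 8: f ≡ 0 at y ∈ {4}; g ≡ 0 at y ∈ {1, 4}; common: {4}.
  x = 9: f ≡ 0 at y ∈ {5}; g ≡ 0 at y ∈ {0, 3}; common: ∅.
  x = 10: f ≡ 0 at y ∈ {6}; g ≡ 0 at y ∈ {5, 7}; common: ∅.
Collecting: common zeros = {(0, 7), (8, 4)}, so the count is 2.
Comparison with the Bézout bound: 2 ≤ 2 = deg(f)·deg(g), as expected for curves with no common component (the bound is attained).


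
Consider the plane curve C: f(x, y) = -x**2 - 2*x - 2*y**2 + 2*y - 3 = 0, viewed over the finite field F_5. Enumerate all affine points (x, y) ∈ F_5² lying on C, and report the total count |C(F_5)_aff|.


Affine F_5-points: {(0, 3), (1, 2), (1, 4), (2, 2), (2, 4), (3, 3)}; count = 6.

For each of the 25 pairs (x, y) ∈ F_5², evaluate f(x, y) mod 5. Record the zeros.
  x = 0: [0↦2, 1↦2, 2↦3, 3↦0, 4↦3]  zeros at y ∈ {3}
  x = 1: [0↦4, 1↦4, 2↦0, 3↦2, 4↦0]  zeros at y ∈ {2, 4}
  x = 2: [0↦4, 1↦4, 2↦0, 3↦2, 4↦0]  zeros at y ∈ {2, 4}
  x = 3: [0↦2, 1↦2, 2↦3, 3↦0, 4↦3]  zeros at y ∈ {3}
  x = 4: [0↦3, 1↦3, 2↦4, 3↦1, 4↦4]  zeros at y ∈ ∅
Collecting zeros: affine points = {(0, 3), (1, 2), (1, 4), (2, 2), (2, 4), (3, 3)}.
Total count |C(F_5)_aff| = 6.


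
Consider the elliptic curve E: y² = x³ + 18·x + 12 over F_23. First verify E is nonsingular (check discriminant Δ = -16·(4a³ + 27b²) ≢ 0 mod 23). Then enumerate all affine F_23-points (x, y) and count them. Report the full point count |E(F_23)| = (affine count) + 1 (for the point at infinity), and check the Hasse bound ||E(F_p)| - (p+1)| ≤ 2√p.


Affine points = {(0, 9), (0, 14), (1, 10), (1, 13), (3, 1), (3, 22), (8, 1), (8, 22), (9, 11), (9, 12), (11, 0), (12, 1), (12, 22), (14, 8), (14, 15), (15, 0), (16, 7), (16, 16), (18, 2), (18, 21), (20, 0), (22, 4), (22, 19)}; affine count = 23; |E(F_23)| = 24.

Discriminant check: Δ ∝ 4a³ + 27b² = 4·18³ + 27·12² = 4·5832 + 27·144 ≡ 7 (mod 23). Nonzero ⇒ E is nonsingular.
For each x ∈ F_23, compute rhs = x³ + 18·x + 12 mod 23, then count y ∈ F_23 with y² ≡ rhs.
  x = 0: rhs = 12, matching y values: 9, 14 (2 points).
  x = 1: rhs = 8, matching y values: 10, 13 (2 points).
  x = 2: rhs = 10, matching y values: none (0 points).
  x = 3: rhs = 1, matching y values: 1, 22 (2 points).
  x = 4: rhs = 10, matching y values: none (0 points).
  x = 5: rhs = 20, matching y values: none (0 points).
  x = 6: rhs = 14, matching y values: none (0 points).
  x = 7: rhs = 21, matching y values: none (0 points).
  x = 8: rhs = 1, matching y values: 1, 22 (2 points).
  x = 9: rhs = 6, matching y values: 11, 12 (2 points).
  x = 10: rhs = 19, matching y values: none (0 points).
  x = 11: rhs = 0, matching y values: 0 (1 points).
  x = 12: rhs = 1, matching y values: 1, 22 (2 points).
  x = 13: rhs = 5, matching y values: none (0 points).
  x = 14: rhs = 18, matching y values: 8, 15 (2 points).
  x = 15: rhs = 0, matching y values: 0 (1 points).
  x = 16: rhs = 3, matching y values: 7, 16 (2 points).
  x = 17: rhs = 10, matching y values: none (0 points).
  x = 18: rhs = 4, matching y values: 2, 21 (2 points).
  x = 19: rhs = 14, matching y values: none (0 points).
  x = 20: rhs = 0, matching y values: 0 (1 points).
  x = 21: rhs = 14, matching y values: none (0 points).
  x = 22: rhs = 16, matching y values: 4, 19 (2 points).
Total affine count: 23.
Full point count |E(F_23)| = 23 + 1 = 24.
Hasse bound: |24 − (23+1)| = |0| = 0 ≤ 2√23 ≈ 9.5917 ✓.


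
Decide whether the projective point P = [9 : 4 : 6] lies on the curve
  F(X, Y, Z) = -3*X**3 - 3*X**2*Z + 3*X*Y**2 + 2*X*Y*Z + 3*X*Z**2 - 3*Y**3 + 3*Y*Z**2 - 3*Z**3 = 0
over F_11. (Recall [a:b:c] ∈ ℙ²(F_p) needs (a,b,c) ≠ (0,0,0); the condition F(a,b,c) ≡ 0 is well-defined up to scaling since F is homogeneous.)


F(9,4,6) ≡ 5 (mod 11); P is NOT on the curve.

Evaluate F(9, 4, 6) term-by-term (mod 11).
  -3*X**3 ↦ -3·729·1·1 = -2187
  -3*X**2*Z ↦ -3·81·1·6 = -1458
  3*X*Y**2 ↦ 3·9·16·1 = 432
  2*X*Y*Z ↦ 2·9·4·6 = 432
  3*X*Z**2 ↦ 3·9·1·36 = 972
  -3*Y**3 ↦ -3·1·64·1 = -192
  3*Y*Z**2 ↦ 3·1·4·36 = 432
  -3*Z**3 ↦ -3·1·1·216 = -648
Sum: F(9, 4, 6) = (-2187) + (-1458) + (432) + (432) + (972) + (-192) + (432) + (-648) = -2217.
Reducing mod 11: -2217 ≡ 5 (mod 11).
Since F(a, b, c) ≡ 5 ≠ 0 (mod 11), P does NOT lie on the curve.


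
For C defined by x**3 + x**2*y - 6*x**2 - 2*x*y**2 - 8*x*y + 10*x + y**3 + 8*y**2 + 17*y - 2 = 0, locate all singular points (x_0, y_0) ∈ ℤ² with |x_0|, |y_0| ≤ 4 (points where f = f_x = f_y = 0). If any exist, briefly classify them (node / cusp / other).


Singular points: {(2, -1)}; classification: node.

Compute partial derivatives:
  f_x = 3*x**2 + 2*x*y - 12*x - 2*y**2 - 8*y + 10.
  f_y = x**2 - 4*x*y - 8*x + 3*y**2 + 16*y + 17.
Scan x_0 ∈ {−4, ..., 4}. For each x_0, f_y(x_0, y) is a polynomial in y; find its integer roots y ∈ {−4, ..., 4}, then test f_x and f at those candidates.
  x = -4: f_y(-4, y) = 3*y**2 + 32*y + 65; no integer root y with |y| ≤ 4.
  x = -3: f_y(-3, y) = 3*y**2 + 28*y + 50; no integer root y with |y| ≤ 4.
  x = -2: f_y(-2, y) = 3*y**2 + 24*y + 37; no integer root y with |y| ≤ 4.
  x = -1: f_y(-1, y) = 3*y**2 + 20*y + 26; no integer root y with |y| ≤ 4.
  x = 0: f_y(0, y) = 3*y**2 + 16*y + 17; no integer root y with |y| ≤ 4.
  x = 1: f_y(1, y) = 3*y**2 + 12*y + 10; no integer root y with |y| ≤ 4.
  x = 2: f_y(2, y) = 3*y**2 + 8*y + 5; vanishes at y ∈ {-1}. (2, -1): f_x = 0, f = 0 — SINGULAR.
  x = 3: f_y(3, y) = 3*y**2 + 4*y + 2; no integer root y with |y| ≤ 4.
  x = 4: f_y(4, y) = 3*y**2 + 1; no integer root y with |y| ≤ 4.
Only singular point on the grid: (2, -1).
Classify: substitute x = 2 + u, y = -1 + v and expand: f = u**3 + u**2*v - u**2 - 2*u*v**2 + v**3 + v**2.
No constant or linear terms (consistent with a singular point). Quadratic part: -u**2 + v**2. Cubic part: u**3 + u**2*v - 2*u*v**2 + v**3.
The quadratic part v**2 - u**2 = (v − u)(v + u) splits into two distinct linear factors, so there are two distinct tangent lines y − -1 = ±(x − 2) — this is a node (ordinary double point).
Classification: node.


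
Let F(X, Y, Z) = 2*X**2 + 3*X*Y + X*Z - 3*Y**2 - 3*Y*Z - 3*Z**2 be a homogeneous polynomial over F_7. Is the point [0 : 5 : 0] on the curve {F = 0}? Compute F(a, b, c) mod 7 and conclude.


F(0,5,0) ≡ 2 (mod 7); P is NOT on the curve.

Evaluate F(0, 5, 0) term-by-term (mod 7).
  2*X**2 ↦ 2·0·1·1 = 0
  3*X*Y ↦ 3·0·5·1 = 0
  X*Z ↦ 1·0·1·0 = 0
  -3*Y**2 ↦ -3·1·25·1 = -75
  -3*Y*Z ↦ -3·1·5·0 = 0
  -3*Z**2 ↦ -3·1·1·0 = 0
Sum: F(0, 5, 0) = (0) + (0) + (0) + (-75) + (0) + (0) = -75.
Reducing mod 7: -75 ≡ 2 (mod 7).
Since F(a, b, c) ≡ 2 ≠ 0 (mod 7), P does NOT lie on the curve.


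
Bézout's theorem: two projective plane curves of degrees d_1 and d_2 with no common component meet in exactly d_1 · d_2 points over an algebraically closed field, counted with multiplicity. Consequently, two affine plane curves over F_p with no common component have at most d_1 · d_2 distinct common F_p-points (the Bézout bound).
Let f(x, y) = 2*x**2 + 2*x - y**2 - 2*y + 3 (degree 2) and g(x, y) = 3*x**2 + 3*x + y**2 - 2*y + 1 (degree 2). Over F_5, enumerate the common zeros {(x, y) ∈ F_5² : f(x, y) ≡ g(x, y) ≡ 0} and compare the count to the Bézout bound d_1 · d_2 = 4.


Common zeros: {(0, 1), (4, 1)}; count = 2; Bézout bound = 4.

deg(f) = 2, deg(g) = 2, so Bézout bound = 4.
Scan x ∈ F_5. For each x, list the y ∈ F_5 with f(x, y) ≡ 0 and those with g(x, y) ≡ 0 (mod 5); the common zeros in that column are the intersection.
  x = 0: f ≡ 0 at y ∈ {1, 2}; g ≡ 0 at y ∈ {1}; common: {1}.
  x = 1: f ≡ 0 at y ∈ ∅; g ≡ 0 at y ∈ {3, 4}; common: ∅.
  x = 2: f ≡ 0 at y ∈ {0, 3}; g ≡ 0 at y ∈ ∅; common: ∅.
  x = 3: f ≡ 0 at y ∈ ∅; g ≡ 0 at y ∈ {3, 4}; common: ∅.
  x = 4: f ≡ 0 at y ∈ {1, 2}; g ≡ 0 at y ∈ {1}; common: {1}.
Collecting: common zeros = {(0, 1), (4, 1)}, so the count is 2.
Comparison with the Bézout bound: 2 ≤ 4 = deg(f)·deg(g), as expected for curves with no common component (the affine F_5-count falls short of the bound because intersections may lie at infinity, over extension fields, or carry multiplicity).


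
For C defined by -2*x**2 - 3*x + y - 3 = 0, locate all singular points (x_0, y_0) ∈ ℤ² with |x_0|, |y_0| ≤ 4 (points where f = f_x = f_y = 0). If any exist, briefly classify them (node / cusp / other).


No singular points in the scanned grid; C is smooth there.

Compute partial derivatives:
  f_x = -4*x - 3.
  f_y = 1.
f_y = 1 is a nonzero constant, so f_y never vanishes: no point (x, y) can satisfy f = f_x = f_y = 0. In particular no (x, y) ∈ {−4, ..., 4}² is singular; the curve is smooth.


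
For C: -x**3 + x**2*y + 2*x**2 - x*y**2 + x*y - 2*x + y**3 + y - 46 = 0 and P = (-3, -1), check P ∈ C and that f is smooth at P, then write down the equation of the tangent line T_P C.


Tangent line at P: -37*x + 4*y - 107 = 0.

Step 1: f(-3, -1) = 0, so P lies on C.
Step 2: partial derivatives
  f_x(x, y) = -3*x**2 + 2*x*y + 4*x - y**2 + y - 2, f_y(x, y) = x**2 - 2*x*y + x + 3*y**2 + 1.
  f_x(P) = -37, f_y(P) = 4 (gradient nonzero, so P is smooth).
Step 3: tangent line at P: -37·(x − -3) + 4·(y − -1) = 0.
Expanding: -37*x + 4*y - 107 = 0.


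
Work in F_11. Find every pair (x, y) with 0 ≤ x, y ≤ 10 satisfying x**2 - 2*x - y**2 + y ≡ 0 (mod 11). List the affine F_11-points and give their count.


Affine F_11-points: {(0, 0), (0, 1), (2, 0), (2, 1), (4, 6), (6, 2), (6, 10), (7, 2), (7, 10), (9, 6)}; count = 10.

For each of the 121 pairs (x, y) ∈ F_11², evaluate f(x, y) mod 11. Record the zeros.
  x = 0: [0↦0, 1↦0, 2↦9, 3↦5, 4↦10, 5↦2, 6↦3, 7↦2, 8↦10, 9↦5, 10↦9]  zeros at y ∈ {0, 1}
  x = 1: [0↦10, 1↦10, 2↦8, 3↦4, 4↦9, 5↦1, 6↦2, 7↦1, 8↦9, 9↦4, 10↦8]  zeros at y ∈ ∅
  x = 2: [0↦0, 1↦0, 2↦9, 3↦5, 4↦10, 5↦2, 6↦3, 7↦2, 8↦10, 9↦5, 10↦9]  zeros at y ∈ {0, 1}
  x = 3: [0↦3, 1↦3, 2↦1, 3↦8, 4↦2, 5↦5, 6↦6, 7↦5, 8↦2, 9↦8, 10↦1]  zeros at y ∈ ∅
  x = 4: [0↦8, 1↦8, 2↦6, 3↦2, 4↦7, 5↦10, 6↦0, 7↦10, 8↦7, 9↦2, 10↦6]  zeros at y ∈ {6}
  x = 5: [0↦4, 1↦4, 2↦2, 3↦9, 4↦3, 5↦6, 6↦7, 7↦6, 8↦3, 9↦9, 10↦2]  zeros at y ∈ ∅
  x = 6: [0↦2, 1↦2, 2↦0, 3↦7, 4↦1, 5↦4, 6↦5, 7↦4, 8↦1, 9↦7, 10↦0]  zeros at y ∈ {2, 10}
  x = 7: [0↦2, 1↦2, 2↦0, 3↦7, 4↦1, 5↦4, 6↦5, 7↦4, 8↦1, 9↦7, 10↦0]  zeros at y ∈ {2, 10}
  x = 8: [0↦4, 1↦4, 2↦2, 3↦9, 4↦3, 5↦6, 6↦7, 7↦6, 8↦3, 9↦9, 10↦2]  zeros at y ∈ ∅
  x = 9: [0↦8, 1↦8, 2↦6, 3↦2, 4↦7, 5↦10, 6↦0, 7↦10, 8↦7, 9↦2, 10↦6]  zeros at y ∈ {6}
  x = 10: [0↦3, 1↦3, 2↦1, 3↦8, 4↦2, 5↦5, 6↦6, 7↦5, 8↦2, 9↦8, 10↦1]  zeros at y ∈ ∅
Collecting zeros: affine points = {(0, 0), (0, 1), (2, 0), (2, 1), (4, 6), (6, 2), (6, 10), (7, 2), (7, 10), (9, 6)}.
Total count |C(F_11)_aff| = 10.


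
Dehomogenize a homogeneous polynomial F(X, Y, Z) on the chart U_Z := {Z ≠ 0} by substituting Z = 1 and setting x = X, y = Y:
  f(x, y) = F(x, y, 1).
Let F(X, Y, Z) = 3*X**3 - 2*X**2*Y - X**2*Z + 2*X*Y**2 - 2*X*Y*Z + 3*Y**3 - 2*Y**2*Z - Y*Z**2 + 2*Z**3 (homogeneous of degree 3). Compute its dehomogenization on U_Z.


f(x, y) = 3*x**3 - 2*x**2*y - x**2 + 2*x*y**2 - 2*x*y + 3*y**3 - 2*y**2 - y + 2

On U_Z we set Z = 1. Each monomial c·X^i·Y^j·Z^k in F becomes c·x^i·y^j·1^k = c·x^i·y^j.
Substituting Z = 1: F(X, Y, 1) = 3*x**3 - 2*x**2*y - x**2 + 2*x*y**2 - 2*x*y + 3*y**3 - 2*y**2 - y + 2.
Note: deg(f) ≤ deg(F) = 3; strict inequality happens when F is divisible by Z (lost terms).


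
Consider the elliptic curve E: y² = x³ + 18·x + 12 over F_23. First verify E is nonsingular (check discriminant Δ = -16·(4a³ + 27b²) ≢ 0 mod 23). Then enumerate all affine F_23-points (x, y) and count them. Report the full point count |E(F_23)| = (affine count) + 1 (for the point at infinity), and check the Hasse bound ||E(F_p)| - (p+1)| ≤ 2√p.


Affine points = {(0, 9), (0, 14), (1, 10), (1, 13), (3, 1), (3, 22), (8, 1), (8, 22), (9, 11), (9, 12), (11, 0), (12, 1), (12, 22), (14, 8), (14, 15), (15, 0), (16, 7), (16, 16), (18, 2), (18, 21), (20, 0), (22, 4), (22, 19)}; affine count = 23; |E(F_23)| = 24.

Discriminant check: Δ ∝ 4a³ + 27b² = 4·18³ + 27·12² = 4·5832 + 27·144 ≡ 7 (mod 23). Nonzero ⇒ E is nonsingular.
For each x ∈ F_23, compute rhs = x³ + 18·x + 12 mod 23, then count y ∈ F_23 with y² ≡ rhs.
  x = 0: rhs = 12, matching y values: 9, 14 (2 points).
  x = 1: rhs = 8, matching y values: 10, 13 (2 points).
  x = 2: rhs = 10, matching y values: none (0 points).
  x = 3: rhs = 1, matching y values: 1, 22 (2 points).
  x = 4: rhs = 10, matching y values: none (0 points).
  x = 5: rhs = 20, matching y values: none (0 points).
  x = 6: rhs = 14, matching y values: none (0 points).
  x = 7: rhs = 21, matching y values: none (0 points).
  x = 8: rhs = 1, matching y values: 1, 22 (2 points).
  x = 9: rhs = 6, matching y values: 11, 12 (2 points).
  x = 10: rhs = 19, matching y values: none (0 points).
  x = 11: rhs = 0, matching y values: 0 (1 points).
  x = 12: rhs = 1, matching y values: 1, 22 (2 points).
  x = 13: rhs = 5, matching y values: none (0 points).
  x = 14: rhs = 18, matching y values: 8, 15 (2 points).
  x = 15: rhs = 0, matching y values: 0 (1 points).
  x = 16: rhs = 3, matching y values: 7, 16 (2 points).
  x = 17: rhs = 10, matching y values: none (0 points).
  x = 18: rhs = 4, matching y values: 2, 21 (2 points).
  x = 19: rhs = 14, matching y values: none (0 points).
  x = 20: rhs = 0, matching y values: 0 (1 points).
  x = 21: rhs = 14, matching y values: none (0 points).
  x = 22: rhs = 16, matching y values: 4, 19 (2 points).
Total affine count: 23.
Full point count |E(F_23)| = 23 + 1 = 24.
Hasse bound: |24 − (23+1)| = |0| = 0 ≤ 2√23 ≈ 9.5917 ✓.


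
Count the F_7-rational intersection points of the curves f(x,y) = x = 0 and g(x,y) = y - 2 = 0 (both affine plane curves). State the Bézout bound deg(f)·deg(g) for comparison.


Common zeros: {(0, 2)}; count = 1; Bézout bound = 1.

deg(f) = 1, deg(g) = 1, so Bézout bound = 1.
Scan x ∈ F_7. For each x, list the y ∈ F_7 with f(x, y) ≡ 0 and those with g(x, y) ≡ 0 (mod 7); the common zeros in that column are the intersection.
  x = 0: f ≡ 0 at y ∈ {0, 1, 2, 3, 4, 5, 6}; g ≡ 0 at y ∈ {2}; common: {2}.
  x = 1: f ≡ 0 at y ∈ ∅; g ≡ 0 at y ∈ {2}; common: ∅.
  x = 2: f ≡ 0 at y ∈ ∅; g ≡ 0 at y ∈ {2}; common: ∅.
  x = 3: f ≡ 0 at y ∈ ∅; g ≡ 0 at y ∈ {2}; common: ∅.
  x = 4: f ≡ 0 at y ∈ ∅; g ≡ 0 at y ∈ {2}; common: ∅.
  x = 5: f ≡ 0 at y ∈ ∅; g ≡ 0 at y ∈ {2}; common: ∅.
  x = 6: f ≡ 0 at y ∈ ∅; g ≡ 0 at y ∈ {2}; common: ∅.
Collecting: common zeros = {(0, 2)}, so the count is 1.
Comparison with the Bézout bound: 1 ≤ 1 = deg(f)·deg(g), as expected for curves with no common component (the bound is attained).
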